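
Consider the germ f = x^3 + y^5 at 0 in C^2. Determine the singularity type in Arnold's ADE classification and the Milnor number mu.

Type E8, Milnor number mu = 8.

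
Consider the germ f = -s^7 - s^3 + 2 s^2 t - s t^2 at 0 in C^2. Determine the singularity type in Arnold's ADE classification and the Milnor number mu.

Type D_{8}, Milnor number mu = 8.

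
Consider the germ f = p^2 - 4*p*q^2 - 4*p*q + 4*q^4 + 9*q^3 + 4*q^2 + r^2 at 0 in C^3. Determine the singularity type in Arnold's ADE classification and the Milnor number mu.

Type A2, Milnor number mu = 2.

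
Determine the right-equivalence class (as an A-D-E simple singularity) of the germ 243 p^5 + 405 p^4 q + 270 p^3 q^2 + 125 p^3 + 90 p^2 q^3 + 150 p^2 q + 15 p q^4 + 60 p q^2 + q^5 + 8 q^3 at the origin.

E8

The Hessian of f at 0 has rank 0. Corank 2; j^3 = (5*p + 2*q)^3 is a perfect cube, so E-series; the 5-jet and mu = 8 give E_8.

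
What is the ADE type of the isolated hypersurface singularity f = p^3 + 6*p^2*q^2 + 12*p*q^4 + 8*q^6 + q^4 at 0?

E_6

The Hessian of f at 0 is [[0, 0], [0, 0]] with rank 0, so corank 2. A Groebner basis of the Jacobian ideal J(f) in C{p,q} is {p^3, p^2*q, p^2/4 + p*q^2, q^3}; counting standard monomials gives mu = 6. Corank 2; j^3 = p^3 is a perfect cube, so E-series; the 4-jet and mu = 6 give E_6.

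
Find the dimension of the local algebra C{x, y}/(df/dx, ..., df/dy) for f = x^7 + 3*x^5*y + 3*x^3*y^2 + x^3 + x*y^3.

7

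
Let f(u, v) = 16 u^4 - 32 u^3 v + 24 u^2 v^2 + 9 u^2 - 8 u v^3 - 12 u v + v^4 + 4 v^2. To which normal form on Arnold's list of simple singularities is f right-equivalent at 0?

The Hessian of f at 0 is [[18, -12], [-12, 8]] with rank 1, so corank 1. A Groebner basis of the Jacobian ideal J(f) in C{u,v} is {v^3, u - 2*v/3}; counting standard monomials gives mu = 3. Corank 1: A-series; mu = 3 gives A_3.

A_3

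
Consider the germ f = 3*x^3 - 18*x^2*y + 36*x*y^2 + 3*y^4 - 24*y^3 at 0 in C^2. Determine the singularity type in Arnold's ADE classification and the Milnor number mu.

The Hessian of f at 0 has rank 0. Corank 2; j^3 = 3*(x - 2*y)^3 is a perfect cube, so E-series; the 4-jet and mu = 6 give E_6.

Type E_{6}, Milnor number mu = 6.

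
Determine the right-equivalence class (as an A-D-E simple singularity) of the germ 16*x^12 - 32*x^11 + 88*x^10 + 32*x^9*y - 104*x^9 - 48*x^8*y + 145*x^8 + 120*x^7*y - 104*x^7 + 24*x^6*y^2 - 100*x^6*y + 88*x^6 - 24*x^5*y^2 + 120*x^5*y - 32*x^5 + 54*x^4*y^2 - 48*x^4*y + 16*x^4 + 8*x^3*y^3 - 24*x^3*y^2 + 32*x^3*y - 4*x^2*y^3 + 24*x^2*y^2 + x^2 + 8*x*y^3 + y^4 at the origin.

The Hessian of f at 0 is [[2, 0], [0, 0]] with rank 1, so corank 1. A Groebner basis of the Jacobian ideal J(f) in C{x,y} is {y^3, x}; counting standard monomials gives mu = 3. Corank 1: A-series; mu = 3 gives A_3.

A_3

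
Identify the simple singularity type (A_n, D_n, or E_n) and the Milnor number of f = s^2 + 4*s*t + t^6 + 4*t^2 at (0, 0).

Type A5, Milnor number mu = 5.

The Hessian of f at 0 has rank 1. Corank 1: A-series; mu = 5 gives A_5.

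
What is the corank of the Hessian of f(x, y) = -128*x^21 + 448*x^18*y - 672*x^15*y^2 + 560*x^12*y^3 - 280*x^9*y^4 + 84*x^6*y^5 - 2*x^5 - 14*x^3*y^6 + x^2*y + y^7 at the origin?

2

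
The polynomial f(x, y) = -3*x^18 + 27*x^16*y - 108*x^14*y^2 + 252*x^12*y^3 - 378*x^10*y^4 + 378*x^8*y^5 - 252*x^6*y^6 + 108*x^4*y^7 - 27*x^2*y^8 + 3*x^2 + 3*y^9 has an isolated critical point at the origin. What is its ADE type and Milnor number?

The Hessian of f at 0 is [[6, 0], [0, 0]] with rank 1, so corank 1. A Groebner basis of the Jacobian ideal J(f) in C{x,y} is {y^8, x}; counting standard monomials gives mu = 8. Corank 1: A-series; mu = 8 gives A_8.

Type A_{8}, Milnor number mu = 8.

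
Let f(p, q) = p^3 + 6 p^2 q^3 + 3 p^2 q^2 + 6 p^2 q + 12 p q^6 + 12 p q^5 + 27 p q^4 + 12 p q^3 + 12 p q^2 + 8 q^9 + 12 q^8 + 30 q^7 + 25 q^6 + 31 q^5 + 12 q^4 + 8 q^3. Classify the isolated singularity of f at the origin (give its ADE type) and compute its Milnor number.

Type E_8, Milnor number mu = 8.

The Hessian of f at 0 has rank 0. Corank 2; j^3 = (p + 2*q)^3 is a perfect cube, so E-series; the 5-jet and mu = 8 give E_8.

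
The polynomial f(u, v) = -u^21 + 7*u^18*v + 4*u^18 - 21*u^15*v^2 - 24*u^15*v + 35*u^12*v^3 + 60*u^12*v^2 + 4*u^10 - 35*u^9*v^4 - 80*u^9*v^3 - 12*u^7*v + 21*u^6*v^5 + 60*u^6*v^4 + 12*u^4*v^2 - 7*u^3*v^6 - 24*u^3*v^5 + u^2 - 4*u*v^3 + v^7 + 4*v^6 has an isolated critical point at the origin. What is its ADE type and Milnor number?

The Hessian of f at 0 has rank 1. Corank 1: A-series; mu = 6 gives A_6.

Type A_6, Milnor number mu = 6.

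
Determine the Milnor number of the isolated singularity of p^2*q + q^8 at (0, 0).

The Hessian of f at 0 is [[0, 0], [0, 0]] with rank 0, so corank 2. A Groebner basis of the Jacobian ideal J(f) in C{p,q} is {p^2/8 + q^7, p^3, p*q}; counting standard monomials gives mu = 9. Corank 2; j^3 = p^2*q has shape L^2 M (L != M), so D-series; mu = 9 gives D_9.

9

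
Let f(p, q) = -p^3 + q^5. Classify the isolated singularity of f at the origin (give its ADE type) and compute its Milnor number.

The Hessian of f at 0 has rank 0. Corank 2; j^3 = -p^3 is a perfect cube, so E-series; the 5-jet and mu = 8 give E_8.

Type E_{8}, Milnor number mu = 8.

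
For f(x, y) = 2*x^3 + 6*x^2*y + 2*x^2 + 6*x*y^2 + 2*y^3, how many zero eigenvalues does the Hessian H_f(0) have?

1

The Hessian at 0 is [[4, 0], [0, 0]] of rank 1; hence corank 1.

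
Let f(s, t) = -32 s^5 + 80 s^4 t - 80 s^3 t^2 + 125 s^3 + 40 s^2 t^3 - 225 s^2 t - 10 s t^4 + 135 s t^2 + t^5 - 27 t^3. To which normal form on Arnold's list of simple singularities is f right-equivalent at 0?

The Hessian of f at 0 has rank 0. Corank 2; j^3 = (5*s - 3*t)^3 is a perfect cube, so E-series; the 5-jet and mu = 8 give E_8.

E_{8}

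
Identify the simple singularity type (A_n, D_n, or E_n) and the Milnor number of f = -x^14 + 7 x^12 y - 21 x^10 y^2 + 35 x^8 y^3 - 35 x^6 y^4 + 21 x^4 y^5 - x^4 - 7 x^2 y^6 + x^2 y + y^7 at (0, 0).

The Hessian of f at 0 has rank 0. Corank 2; j^3 = x^2*y has shape L^2 M (L != M), so D-series; mu = 8 gives D_8.

Type D8, Milnor number mu = 8.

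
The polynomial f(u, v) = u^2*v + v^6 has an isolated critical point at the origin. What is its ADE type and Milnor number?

Type D_7, Milnor number mu = 7.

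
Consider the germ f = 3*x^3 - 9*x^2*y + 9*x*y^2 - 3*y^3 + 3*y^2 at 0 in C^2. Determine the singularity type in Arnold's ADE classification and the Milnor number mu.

Type A2, Milnor number mu = 2.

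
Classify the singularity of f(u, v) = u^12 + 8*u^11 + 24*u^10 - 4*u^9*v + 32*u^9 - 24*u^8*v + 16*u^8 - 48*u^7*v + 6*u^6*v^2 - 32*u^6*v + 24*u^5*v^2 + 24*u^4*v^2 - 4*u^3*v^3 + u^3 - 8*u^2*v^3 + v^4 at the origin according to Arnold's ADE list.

E_{6}

The Hessian of f at 0 has rank 0. Corank 2; j^3 = u^3 is a perfect cube, so E-series; the 4-jet and mu = 6 give E_6.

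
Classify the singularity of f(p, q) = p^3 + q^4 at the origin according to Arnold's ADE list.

The Hessian of f at 0 has rank 0. Corank 2; j^3 = p^3 is a perfect cube, so E-series; the 4-jet and mu = 6 give E_6.

E_6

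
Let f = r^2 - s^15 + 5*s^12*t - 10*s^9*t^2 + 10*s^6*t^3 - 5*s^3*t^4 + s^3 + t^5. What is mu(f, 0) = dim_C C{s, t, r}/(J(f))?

8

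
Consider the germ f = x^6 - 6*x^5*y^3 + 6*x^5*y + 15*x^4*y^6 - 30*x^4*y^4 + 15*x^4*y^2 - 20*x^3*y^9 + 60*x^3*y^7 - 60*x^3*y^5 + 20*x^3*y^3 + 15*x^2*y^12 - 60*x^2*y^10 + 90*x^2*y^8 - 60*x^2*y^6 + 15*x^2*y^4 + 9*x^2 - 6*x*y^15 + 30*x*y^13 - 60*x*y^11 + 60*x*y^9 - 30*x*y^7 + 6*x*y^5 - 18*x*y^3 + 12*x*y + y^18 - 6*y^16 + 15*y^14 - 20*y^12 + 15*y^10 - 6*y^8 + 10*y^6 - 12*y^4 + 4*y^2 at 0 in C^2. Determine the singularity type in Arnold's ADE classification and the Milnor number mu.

Type A_{5}, Milnor number mu = 5.

The Hessian of f at 0 has rank 1. Corank 1: A-series; mu = 5 gives A_5.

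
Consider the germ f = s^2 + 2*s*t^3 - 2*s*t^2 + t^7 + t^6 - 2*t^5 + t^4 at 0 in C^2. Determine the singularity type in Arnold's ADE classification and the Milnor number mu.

The Hessian of f at 0 has rank 1. Corank 1: A-series; mu = 6 gives A_6.

Type A_6, Milnor number mu = 6.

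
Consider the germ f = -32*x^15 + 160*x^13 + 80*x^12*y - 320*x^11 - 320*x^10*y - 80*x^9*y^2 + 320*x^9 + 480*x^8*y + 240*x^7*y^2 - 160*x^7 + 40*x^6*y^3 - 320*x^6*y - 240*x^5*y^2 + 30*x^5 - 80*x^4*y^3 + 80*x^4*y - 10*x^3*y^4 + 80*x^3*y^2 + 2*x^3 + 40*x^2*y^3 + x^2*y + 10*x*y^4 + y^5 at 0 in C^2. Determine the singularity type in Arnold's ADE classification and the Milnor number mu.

The Hessian of f at 0 has rank 0. Corank 2; j^3 = x^2*(2*x + y) has shape L^2 M (L != M), so D-series; mu = 6 gives D_6.

Type D_{6}, Milnor number mu = 6.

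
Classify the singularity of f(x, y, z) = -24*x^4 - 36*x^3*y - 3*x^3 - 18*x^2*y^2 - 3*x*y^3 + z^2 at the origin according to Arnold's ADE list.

E_7

The Hessian of f at 0 has rank 1. Corank 2; j^3 = -3*x^3 is a perfect cube, so E-series; the 4-jet and mu = 7 give E_7.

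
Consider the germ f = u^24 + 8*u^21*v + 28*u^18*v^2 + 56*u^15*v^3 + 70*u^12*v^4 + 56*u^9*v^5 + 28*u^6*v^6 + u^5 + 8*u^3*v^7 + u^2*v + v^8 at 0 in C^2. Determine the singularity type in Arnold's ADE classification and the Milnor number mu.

The Hessian of f at 0 is [[0, 0], [0, 0]] with rank 0, so corank 2. A Groebner basis of the Jacobian ideal J(f) in C{u,v} is {u^2/8 + v^7, u^3, u*v}; counting standard monomials gives mu = 9. Corank 2; j^3 = u^2*v has shape L^2 M (L != M), so D-series; mu = 9 gives D_9.

Type D9, Milnor number mu = 9.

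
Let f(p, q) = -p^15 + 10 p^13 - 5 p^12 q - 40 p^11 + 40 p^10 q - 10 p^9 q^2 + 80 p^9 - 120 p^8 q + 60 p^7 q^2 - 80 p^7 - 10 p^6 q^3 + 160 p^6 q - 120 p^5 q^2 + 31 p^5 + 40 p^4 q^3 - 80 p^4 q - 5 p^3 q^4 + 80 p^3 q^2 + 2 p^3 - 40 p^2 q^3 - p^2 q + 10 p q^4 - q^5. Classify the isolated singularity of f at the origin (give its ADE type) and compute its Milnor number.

Type D6, Milnor number mu = 6.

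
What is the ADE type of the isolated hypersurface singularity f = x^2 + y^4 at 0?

The Hessian of f at 0 has rank 1. Corank 1: A-series; mu = 3 gives A_3.

A_{3}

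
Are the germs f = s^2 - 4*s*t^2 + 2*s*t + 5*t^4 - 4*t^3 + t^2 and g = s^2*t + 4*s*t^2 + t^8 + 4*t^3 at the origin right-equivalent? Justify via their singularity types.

No.

The Hessian of f at 0 has rank 1. Corank 1: A-series; mu = 3 gives A_3. The Hessian of g at 0 has rank 0. Corank 2; j^3 = t*(s + 2*t)^2 has shape L^2 M (L != M), so D-series; mu = 9 gives D_9. f is A_3 but g is D_9, hence not right-equivalent.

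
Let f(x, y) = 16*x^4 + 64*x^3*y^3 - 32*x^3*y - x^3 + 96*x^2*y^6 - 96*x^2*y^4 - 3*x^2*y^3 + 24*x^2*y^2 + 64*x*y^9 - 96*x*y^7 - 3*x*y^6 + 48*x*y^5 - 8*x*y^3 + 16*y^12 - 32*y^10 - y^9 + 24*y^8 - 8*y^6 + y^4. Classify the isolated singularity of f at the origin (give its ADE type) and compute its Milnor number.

Type E_6, Milnor number mu = 6.

The Hessian of f at 0 has rank 0. Corank 2; j^3 = -x^3 is a perfect cube, so E-series; the 4-jet and mu = 6 give E_6.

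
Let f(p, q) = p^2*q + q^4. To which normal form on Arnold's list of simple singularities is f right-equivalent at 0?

The Hessian of f at 0 has rank 0. Corank 2; j^3 = p^2*q has shape L^2 M (L != M), so D-series; mu = 5 gives D_5.

D_5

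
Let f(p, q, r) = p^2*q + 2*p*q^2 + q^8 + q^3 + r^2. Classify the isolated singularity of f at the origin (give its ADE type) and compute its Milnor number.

Type D_9, Milnor number mu = 9.

The Hessian of f at 0 is [[0, 0, 0], [0, 0, 0], [0, 0, 2]] with rank 1, so corank 2. A Groebner basis of the Jacobian ideal J(f) in C{p,q,r} is {p^2/8 + q^7 - q^2/8, p^3 + q^3, p*q + q^2, r}; counting standard monomials gives mu = 9. Corank 2; j^3 = q*(p + q)^2 has shape L^2 M (L != M), so D-series; mu = 9 gives D_9.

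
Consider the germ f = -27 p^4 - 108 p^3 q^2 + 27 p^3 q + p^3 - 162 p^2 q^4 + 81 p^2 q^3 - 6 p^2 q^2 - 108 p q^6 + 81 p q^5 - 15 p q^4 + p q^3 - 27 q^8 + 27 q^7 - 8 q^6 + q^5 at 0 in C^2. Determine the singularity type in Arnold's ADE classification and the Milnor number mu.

Type E_7, Milnor number mu = 7.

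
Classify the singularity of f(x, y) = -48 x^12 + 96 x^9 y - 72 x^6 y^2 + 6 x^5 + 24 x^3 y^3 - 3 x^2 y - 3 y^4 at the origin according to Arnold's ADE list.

D_5

The Hessian of f at 0 has rank 0. Corank 2; j^3 = -3*x^2*y has shape L^2 M (L != M), so D-series; mu = 5 gives D_5.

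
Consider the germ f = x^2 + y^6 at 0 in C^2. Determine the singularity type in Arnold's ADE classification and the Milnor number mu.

Type A_5, Milnor number mu = 5.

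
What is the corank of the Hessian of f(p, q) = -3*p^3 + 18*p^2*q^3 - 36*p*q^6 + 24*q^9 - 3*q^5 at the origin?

2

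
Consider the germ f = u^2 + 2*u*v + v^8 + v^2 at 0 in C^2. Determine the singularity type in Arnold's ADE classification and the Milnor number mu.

The Hessian of f at 0 has rank 1. Corank 1: A-series; mu = 7 gives A_7.

Type A_7, Milnor number mu = 7.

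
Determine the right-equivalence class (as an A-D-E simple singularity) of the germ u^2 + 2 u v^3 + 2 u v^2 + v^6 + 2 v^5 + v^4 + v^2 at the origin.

A_1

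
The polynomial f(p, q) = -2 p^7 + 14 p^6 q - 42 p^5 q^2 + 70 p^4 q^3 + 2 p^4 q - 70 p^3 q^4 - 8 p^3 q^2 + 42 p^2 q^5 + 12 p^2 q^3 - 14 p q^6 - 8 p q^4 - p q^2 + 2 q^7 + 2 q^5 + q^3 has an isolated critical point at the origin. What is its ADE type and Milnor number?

The Hessian of f at 0 is [[0, 0], [0, 0]] with rank 0, so corank 2. A Groebner basis of the Jacobian ideal J(f) in C{p,q} is {p^4 - p*q + 5*q^2/3, p^3*q + q^2/6, p*q^2, q^3}; counting standard monomials gives mu = 8. Corank 2; j^3 = -q^2*(p - q) has shape L^2 M (L != M), so D-series; mu = 8 gives D_8.

Type D_{8}, Milnor number mu = 8.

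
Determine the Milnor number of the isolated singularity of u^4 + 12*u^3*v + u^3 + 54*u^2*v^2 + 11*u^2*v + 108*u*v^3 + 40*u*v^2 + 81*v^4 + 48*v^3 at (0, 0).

5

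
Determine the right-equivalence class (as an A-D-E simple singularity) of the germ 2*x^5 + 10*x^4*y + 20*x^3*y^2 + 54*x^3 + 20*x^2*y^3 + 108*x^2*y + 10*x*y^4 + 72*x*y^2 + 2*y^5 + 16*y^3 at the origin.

E8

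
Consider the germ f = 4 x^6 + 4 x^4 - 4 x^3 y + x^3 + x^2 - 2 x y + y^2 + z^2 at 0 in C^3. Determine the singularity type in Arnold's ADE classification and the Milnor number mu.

The Hessian of f at 0 is [[2, -2, 0], [-2, 2, 0], [0, 0, 2]] with rank 2, so corank 1. A Groebner basis of the Jacobian ideal J(f) in C{x,y,z} is {y^2, x - y, z}; counting standard monomials gives mu = 2. Corank 1: A-series; mu = 2 gives A_2.

Type A2, Milnor number mu = 2.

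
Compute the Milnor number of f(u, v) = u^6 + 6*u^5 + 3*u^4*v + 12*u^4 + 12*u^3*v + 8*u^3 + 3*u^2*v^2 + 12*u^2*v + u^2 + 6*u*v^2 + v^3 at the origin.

The Hessian of f at 0 has rank 1. Corank 1: A-series; mu = 2 gives A_2.

2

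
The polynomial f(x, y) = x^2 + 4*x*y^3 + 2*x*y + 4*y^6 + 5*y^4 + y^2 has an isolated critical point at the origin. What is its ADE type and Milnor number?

Type A3, Milnor number mu = 3.

The Hessian of f at 0 is [[2, 2], [2, 2]] with rank 1, so corank 1. A Groebner basis of the Jacobian ideal J(f) in C{x,y} is {y^3, x + y}; counting standard monomials gives mu = 3. Corank 1: A-series; mu = 3 gives A_3.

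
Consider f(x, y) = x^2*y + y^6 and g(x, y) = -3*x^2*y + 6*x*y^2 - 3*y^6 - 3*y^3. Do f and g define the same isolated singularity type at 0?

The Hessian of f at 0 is [[0, 0], [0, 0]] with rank 0, so corank 2. A Groebner basis of the Jacobian ideal J(f) in C{x,y} is {x^2/6 + y^5, x^3, x*y}; counting standard monomials gives mu = 7. Corank 2; j^3 = x^2*y has shape L^2 M (L != M), so D-series; mu = 7 gives D_7. The Hessian of g at 0 is [[0, 0], [0, 0]] with rank 0, so corank 2. A Groebner basis of the Jacobian ideal J(g) in C{x,y} is {x^2/6 + y^5 - y^2/6, x^3 - y^3, x*y - y^2}; counting standard monomials gives mu = 7. Corank 2; j^3 = -3*y*(x - y)^2 has shape L^2 M (L != M), so D-series; mu = 7 gives D_7. Both have type D_7, hence right-equivalent.

Yes.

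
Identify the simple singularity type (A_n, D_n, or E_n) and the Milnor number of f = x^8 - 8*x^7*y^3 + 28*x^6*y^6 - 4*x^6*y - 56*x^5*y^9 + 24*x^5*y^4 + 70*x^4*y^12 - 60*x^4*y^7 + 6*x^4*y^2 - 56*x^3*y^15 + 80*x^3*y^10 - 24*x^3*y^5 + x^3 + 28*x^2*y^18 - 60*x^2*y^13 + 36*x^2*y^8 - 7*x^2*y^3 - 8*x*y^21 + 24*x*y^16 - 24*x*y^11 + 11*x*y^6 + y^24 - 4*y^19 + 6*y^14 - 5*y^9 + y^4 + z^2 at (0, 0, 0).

Type E_{6}, Milnor number mu = 6.

The Hessian of f at 0 is [[0, 0, 0], [0, 0, 0], [0, 0, 2]] with rank 1, so corank 2. A Groebner basis of the Jacobian ideal J(f) in C{x,y,z} is {y^3, x^2, z}; counting standard monomials gives mu = 6. Corank 2; j^3 = x^3 is a perfect cube, so E-series; the 4-jet and mu = 6 give E_6.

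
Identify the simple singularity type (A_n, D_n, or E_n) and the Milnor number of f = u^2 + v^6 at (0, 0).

Type A_{5}, Milnor number mu = 5.

The Hessian of f at 0 is [[2, 0], [0, 0]] with rank 1, so corank 1. A Groebner basis of the Jacobian ideal J(f) in C{u,v} is {v^5, u}; counting standard monomials gives mu = 5. Corank 1: A-series; mu = 5 gives A_5.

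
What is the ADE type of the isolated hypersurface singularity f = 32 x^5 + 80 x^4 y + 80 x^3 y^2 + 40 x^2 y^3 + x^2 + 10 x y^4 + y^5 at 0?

The Hessian of f at 0 has rank 1. Corank 1: A-series; mu = 4 gives A_4.

A_{4}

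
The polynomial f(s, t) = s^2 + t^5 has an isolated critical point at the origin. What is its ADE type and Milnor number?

Type A_{4}, Milnor number mu = 4.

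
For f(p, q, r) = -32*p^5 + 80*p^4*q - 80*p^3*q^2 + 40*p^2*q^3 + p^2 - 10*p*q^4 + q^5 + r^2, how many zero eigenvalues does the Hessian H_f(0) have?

The Hessian at 0 is [[2, 0, 0], [0, 0, 0], [0, 0, 2]] of rank 2; hence corank 1.

1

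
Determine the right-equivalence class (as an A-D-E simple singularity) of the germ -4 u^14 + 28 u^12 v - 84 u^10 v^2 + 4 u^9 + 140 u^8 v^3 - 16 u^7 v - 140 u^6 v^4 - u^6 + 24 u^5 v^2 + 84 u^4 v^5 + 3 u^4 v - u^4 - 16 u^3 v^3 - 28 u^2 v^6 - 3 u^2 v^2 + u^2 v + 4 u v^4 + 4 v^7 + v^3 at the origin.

D4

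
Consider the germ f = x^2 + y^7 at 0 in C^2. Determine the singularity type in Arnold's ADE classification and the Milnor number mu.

The Hessian of f at 0 has rank 1. Corank 1: A-series; mu = 6 gives A_6.

Type A6, Milnor number mu = 6.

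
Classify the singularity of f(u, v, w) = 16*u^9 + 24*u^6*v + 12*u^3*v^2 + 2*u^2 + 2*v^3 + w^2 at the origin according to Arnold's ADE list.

The Hessian of f at 0 has rank 2. Corank 1: A-series; mu = 2 gives A_2.

A_2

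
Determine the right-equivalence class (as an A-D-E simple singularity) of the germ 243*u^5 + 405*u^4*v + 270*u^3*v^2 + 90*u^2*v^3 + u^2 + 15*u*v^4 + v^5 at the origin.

A4

The Hessian of f at 0 has rank 1. Corank 1: A-series; mu = 4 gives A_4.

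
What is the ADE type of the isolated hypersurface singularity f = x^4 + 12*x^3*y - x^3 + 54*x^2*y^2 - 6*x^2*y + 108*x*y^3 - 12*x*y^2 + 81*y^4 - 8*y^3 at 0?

E_6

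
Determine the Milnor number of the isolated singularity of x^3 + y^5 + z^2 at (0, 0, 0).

8

The Hessian of f at 0 has rank 1. Corank 2; j^3 = x^3 is a perfect cube, so E-series; the 5-jet and mu = 8 give E_8.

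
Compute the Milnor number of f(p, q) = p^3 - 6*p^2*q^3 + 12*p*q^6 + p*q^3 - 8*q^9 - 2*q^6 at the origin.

The Hessian of f at 0 has rank 0. Corank 2; j^3 = p^3 is a perfect cube, so E-series; the 4-jet and mu = 7 give E_7.

7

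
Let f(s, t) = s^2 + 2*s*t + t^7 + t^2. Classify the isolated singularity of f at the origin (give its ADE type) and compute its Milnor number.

Type A6, Milnor number mu = 6.

The Hessian of f at 0 is [[2, 2], [2, 2]] with rank 1, so corank 1. A Groebner basis of the Jacobian ideal J(f) in C{s,t} is {t^6, s + t}; counting standard monomials gives mu = 6. Corank 1: A-series; mu = 6 gives A_6.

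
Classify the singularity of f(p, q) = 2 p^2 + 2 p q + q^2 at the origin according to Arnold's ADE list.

The Hessian of f at 0 is [[4, 2], [2, 2]] with rank 2, so corank 0. A Groebner basis of the Jacobian ideal J(f) in C{p,q} is {p, q}; counting standard monomials gives mu = 1. Corank 0: nondegenerate Morse point, so A_1.

A_1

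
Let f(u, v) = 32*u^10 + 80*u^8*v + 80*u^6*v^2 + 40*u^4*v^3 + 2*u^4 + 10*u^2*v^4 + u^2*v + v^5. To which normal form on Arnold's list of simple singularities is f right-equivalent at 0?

The Hessian of f at 0 has rank 0. Corank 2; j^3 = u^2*v has shape L^2 M (L != M), so D-series; mu = 6 gives D_6.

D_{6}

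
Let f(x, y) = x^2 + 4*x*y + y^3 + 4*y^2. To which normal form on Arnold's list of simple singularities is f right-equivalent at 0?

The Hessian of f at 0 is [[2, 4], [4, 8]] with rank 1, so corank 1. A Groebner basis of the Jacobian ideal J(f) in C{x,y} is {y^2, x + 2*y}; counting standard monomials gives mu = 2. Corank 1: A-series; mu = 2 gives A_2.

A2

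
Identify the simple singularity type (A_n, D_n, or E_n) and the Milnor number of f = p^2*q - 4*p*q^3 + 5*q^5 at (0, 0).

Type D_6, Milnor number mu = 6.

The Hessian of f at 0 has rank 0. Corank 2; j^3 = p^2*q has shape L^2 M (L != M), so D-series; mu = 6 gives D_6.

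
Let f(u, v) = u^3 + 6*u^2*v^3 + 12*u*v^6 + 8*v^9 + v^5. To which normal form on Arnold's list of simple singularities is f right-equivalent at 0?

The Hessian of f at 0 has rank 0. Corank 2; j^3 = u^3 is a perfect cube, so E-series; the 5-jet and mu = 8 give E_8.

E8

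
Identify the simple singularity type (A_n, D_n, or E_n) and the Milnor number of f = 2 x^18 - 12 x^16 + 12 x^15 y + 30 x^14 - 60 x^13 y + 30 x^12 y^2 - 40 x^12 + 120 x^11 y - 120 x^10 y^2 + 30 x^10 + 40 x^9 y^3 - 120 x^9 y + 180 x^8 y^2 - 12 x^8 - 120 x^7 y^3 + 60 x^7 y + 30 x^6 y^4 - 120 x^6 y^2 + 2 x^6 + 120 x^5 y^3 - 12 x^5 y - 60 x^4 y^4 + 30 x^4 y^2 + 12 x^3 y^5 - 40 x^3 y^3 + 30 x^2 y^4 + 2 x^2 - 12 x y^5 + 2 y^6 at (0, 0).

Type A_5, Milnor number mu = 5.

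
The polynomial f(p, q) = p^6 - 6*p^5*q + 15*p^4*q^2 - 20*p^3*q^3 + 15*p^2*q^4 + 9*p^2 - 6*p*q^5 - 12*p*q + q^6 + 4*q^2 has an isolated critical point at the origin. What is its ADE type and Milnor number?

Type A5, Milnor number mu = 5.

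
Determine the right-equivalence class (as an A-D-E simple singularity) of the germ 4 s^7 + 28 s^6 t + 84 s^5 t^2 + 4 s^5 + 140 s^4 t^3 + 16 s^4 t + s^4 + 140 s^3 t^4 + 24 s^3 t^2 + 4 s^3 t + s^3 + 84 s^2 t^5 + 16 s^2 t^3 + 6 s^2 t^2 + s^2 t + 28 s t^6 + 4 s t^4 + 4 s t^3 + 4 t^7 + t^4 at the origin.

The Hessian of f at 0 has rank 0. Corank 2; j^3 = s^2*(s + t) has shape L^2 M (L != M), so D-series; mu = 5 gives D_5.

D_{5}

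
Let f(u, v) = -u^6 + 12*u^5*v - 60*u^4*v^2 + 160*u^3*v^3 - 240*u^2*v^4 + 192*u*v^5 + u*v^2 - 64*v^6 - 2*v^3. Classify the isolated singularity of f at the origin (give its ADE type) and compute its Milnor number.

Type D_7, Milnor number mu = 7.

The Hessian of f at 0 has rank 0. Corank 2; j^3 = v^2*(u - 2*v) has shape L^2 M (L != M), so D-series; mu = 7 gives D_7.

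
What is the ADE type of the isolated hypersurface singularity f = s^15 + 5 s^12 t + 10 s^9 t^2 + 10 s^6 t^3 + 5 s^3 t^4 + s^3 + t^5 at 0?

The Hessian of f at 0 is [[0, 0], [0, 0]] with rank 0, so corank 2. A Groebner basis of the Jacobian ideal J(f) in C{s,t} is {t^4, s^2}; counting standard monomials gives mu = 8. Corank 2; j^3 = s^3 is a perfect cube, so E-series; the 5-jet and mu = 8 give E_8.

E_8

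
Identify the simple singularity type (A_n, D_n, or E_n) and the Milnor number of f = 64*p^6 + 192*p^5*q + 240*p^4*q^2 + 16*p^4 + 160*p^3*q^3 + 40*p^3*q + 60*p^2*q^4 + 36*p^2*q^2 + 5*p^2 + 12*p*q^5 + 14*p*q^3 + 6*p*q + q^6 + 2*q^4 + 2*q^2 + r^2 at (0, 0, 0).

Type A_1, Milnor number mu = 1.

The Hessian of f at 0 has rank 3. Corank 0: nondegenerate Morse point, so A_1.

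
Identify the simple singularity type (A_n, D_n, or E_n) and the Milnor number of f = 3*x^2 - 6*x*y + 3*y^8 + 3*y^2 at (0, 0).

Type A7, Milnor number mu = 7.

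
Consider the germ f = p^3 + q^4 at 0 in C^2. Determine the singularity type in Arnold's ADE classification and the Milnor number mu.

Type E6, Milnor number mu = 6.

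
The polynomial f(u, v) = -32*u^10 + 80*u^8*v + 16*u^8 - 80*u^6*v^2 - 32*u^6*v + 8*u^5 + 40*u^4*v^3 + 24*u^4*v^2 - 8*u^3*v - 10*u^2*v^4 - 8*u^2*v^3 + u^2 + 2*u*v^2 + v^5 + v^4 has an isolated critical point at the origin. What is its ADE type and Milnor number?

The Hessian of f at 0 is [[2, 0], [0, 0]] with rank 1, so corank 1. A Groebner basis of the Jacobian ideal J(f) in C{u,v} is {u^2, u + v^2}; counting standard monomials gives mu = 4. Corank 1: A-series; mu = 4 gives A_4.

Type A4, Milnor number mu = 4.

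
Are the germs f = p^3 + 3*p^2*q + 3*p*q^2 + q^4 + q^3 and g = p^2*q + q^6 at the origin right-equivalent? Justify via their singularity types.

The Hessian of f at 0 is [[0, 0], [0, 0]] with rank 0, so corank 2. A Groebner basis of the Jacobian ideal J(f) in C{p,q} is {q^3, p^2 + 2*p*q + q^2}; counting standard monomials gives mu = 6. Corank 2; j^3 = (p + q)^3 is a perfect cube, so E-series; the 4-jet and mu = 6 give E_6. The Hessian of g at 0 is [[0, 0], [0, 0]] with rank 0, so corank 2. A Groebner basis of the Jacobian ideal J(g) in C{p,q} is {p^2/6 + q^5, p^3, p*q}; counting standard monomials gives mu = 7. Corank 2; j^3 = p^2*q has shape L^2 M (L != M), so D-series; mu = 7 gives D_7. f is E_6 but g is D_7, hence not right-equivalent.

No.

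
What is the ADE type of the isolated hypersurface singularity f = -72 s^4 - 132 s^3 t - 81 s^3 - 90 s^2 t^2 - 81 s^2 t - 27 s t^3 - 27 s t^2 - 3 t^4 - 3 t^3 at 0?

E7

The Hessian of f at 0 has rank 0. Corank 2; j^3 = -3*(3*s + t)^3 is a perfect cube, so E-series; the 4-jet and mu = 7 give E_7.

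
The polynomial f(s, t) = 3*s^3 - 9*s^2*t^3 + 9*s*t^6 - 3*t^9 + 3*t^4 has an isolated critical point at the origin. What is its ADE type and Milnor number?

Type E_6, Milnor number mu = 6.

The Hessian of f at 0 is [[0, 0], [0, 0]] with rank 0, so corank 2. A Groebner basis of the Jacobian ideal J(f) in C{s,t} is {t^3, s^2}; counting standard monomials gives mu = 6. Corank 2; j^3 = 3*s^3 is a perfect cube, so E-series; the 4-jet and mu = 6 give E_6.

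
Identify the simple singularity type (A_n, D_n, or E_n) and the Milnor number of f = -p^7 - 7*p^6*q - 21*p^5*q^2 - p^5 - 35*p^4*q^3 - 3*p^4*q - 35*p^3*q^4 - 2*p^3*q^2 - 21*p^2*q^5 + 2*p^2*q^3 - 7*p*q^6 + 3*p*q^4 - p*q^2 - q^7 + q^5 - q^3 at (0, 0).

Type D6, Milnor number mu = 6.

The Hessian of f at 0 is [[0, 0], [0, 0]] with rank 0, so corank 2. A Groebner basis of the Jacobian ideal J(f) in C{p,q} is {p^4 + q^2/5, q^3, p*q + 6*q^2/5}; counting standard monomials gives mu = 6. Corank 2; j^3 = -q^2*(p + q) has shape L^2 M (L != M), so D-series; mu = 6 gives D_6.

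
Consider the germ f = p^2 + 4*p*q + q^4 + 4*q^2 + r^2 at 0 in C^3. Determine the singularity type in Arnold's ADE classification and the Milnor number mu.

Type A_3, Milnor number mu = 3.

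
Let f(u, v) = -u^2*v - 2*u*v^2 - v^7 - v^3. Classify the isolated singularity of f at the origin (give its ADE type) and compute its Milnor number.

The Hessian of f at 0 has rank 0. Corank 2; j^3 = -v*(u + v)^2 has shape L^2 M (L != M), so D-series; mu = 8 gives D_8.

Type D_8, Milnor number mu = 8.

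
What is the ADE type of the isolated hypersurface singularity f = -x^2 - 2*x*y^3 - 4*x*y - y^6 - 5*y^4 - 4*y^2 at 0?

A_{3}

The Hessian of f at 0 is [[-2, -4], [-4, -8]] with rank 1, so corank 1. A Groebner basis of the Jacobian ideal J(f) in C{x,y} is {y^3, x + 2*y}; counting standard monomials gives mu = 3. Corank 1: A-series; mu = 3 gives A_3.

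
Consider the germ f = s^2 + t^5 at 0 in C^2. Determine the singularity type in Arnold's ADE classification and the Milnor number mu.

Type A_4, Milnor number mu = 4.

The Hessian of f at 0 is [[2, 0], [0, 0]] with rank 1, so corank 1. A Groebner basis of the Jacobian ideal J(f) in C{s,t} is {t^4, s}; counting standard monomials gives mu = 4. Corank 1: A-series; mu = 4 gives A_4.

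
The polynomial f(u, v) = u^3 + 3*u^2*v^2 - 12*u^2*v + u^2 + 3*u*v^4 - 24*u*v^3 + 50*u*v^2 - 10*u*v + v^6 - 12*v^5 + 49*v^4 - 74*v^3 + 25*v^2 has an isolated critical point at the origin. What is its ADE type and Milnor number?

The Hessian of f at 0 has rank 1. Corank 1: A-series; mu = 2 gives A_2.

Type A2, Milnor number mu = 2.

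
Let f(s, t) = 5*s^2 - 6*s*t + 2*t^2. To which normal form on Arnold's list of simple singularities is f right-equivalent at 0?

A1

The Hessian of f at 0 is [[10, -6], [-6, 4]] with rank 2, so corank 0. A Groebner basis of the Jacobian ideal J(f) in C{s,t} is {s, t}; counting standard monomials gives mu = 1. Corank 0: nondegenerate Morse point, so A_1.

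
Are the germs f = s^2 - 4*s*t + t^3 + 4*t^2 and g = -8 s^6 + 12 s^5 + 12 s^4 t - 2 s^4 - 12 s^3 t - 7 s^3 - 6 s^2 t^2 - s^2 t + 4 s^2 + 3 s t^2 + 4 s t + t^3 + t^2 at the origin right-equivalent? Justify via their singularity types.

Yes.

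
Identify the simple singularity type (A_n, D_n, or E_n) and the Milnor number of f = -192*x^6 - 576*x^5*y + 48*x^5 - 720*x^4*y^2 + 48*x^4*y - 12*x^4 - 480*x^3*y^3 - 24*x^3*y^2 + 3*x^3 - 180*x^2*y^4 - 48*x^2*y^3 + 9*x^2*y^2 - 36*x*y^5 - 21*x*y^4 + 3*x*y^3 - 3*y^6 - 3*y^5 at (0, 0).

Type E_7, Milnor number mu = 7.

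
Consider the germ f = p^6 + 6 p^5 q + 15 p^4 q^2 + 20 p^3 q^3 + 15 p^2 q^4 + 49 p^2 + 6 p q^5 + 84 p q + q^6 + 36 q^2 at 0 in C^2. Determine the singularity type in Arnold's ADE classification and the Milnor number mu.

Type A_{5}, Milnor number mu = 5.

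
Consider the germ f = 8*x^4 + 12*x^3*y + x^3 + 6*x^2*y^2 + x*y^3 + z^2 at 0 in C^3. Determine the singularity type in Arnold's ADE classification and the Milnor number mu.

The Hessian of f at 0 has rank 1. Corank 2; j^3 = x^3 is a perfect cube, so E-series; the 4-jet and mu = 7 give E_7.

Type E7, Milnor number mu = 7.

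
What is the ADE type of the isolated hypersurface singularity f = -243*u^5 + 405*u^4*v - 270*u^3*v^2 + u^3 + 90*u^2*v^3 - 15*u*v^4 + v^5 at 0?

E8

The Hessian of f at 0 has rank 0. Corank 2; j^3 = u^3 is a perfect cube, so E-series; the 5-jet and mu = 8 give E_8.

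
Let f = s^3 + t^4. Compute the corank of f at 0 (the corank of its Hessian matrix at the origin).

Hessian at 0 has rank 0.

2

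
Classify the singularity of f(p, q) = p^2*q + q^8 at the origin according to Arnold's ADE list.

The Hessian of f at 0 has rank 0. Corank 2; j^3 = p^2*q has shape L^2 M (L != M), so D-series; mu = 9 gives D_9.

D_9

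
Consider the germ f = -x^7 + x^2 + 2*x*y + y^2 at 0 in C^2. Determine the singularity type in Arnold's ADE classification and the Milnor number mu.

Type A_6, Milnor number mu = 6.

The Hessian of f at 0 has rank 1. Corank 1: A-series; mu = 6 gives A_6.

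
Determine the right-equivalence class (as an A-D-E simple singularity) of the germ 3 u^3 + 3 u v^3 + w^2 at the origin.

E_7

The Hessian of f at 0 is [[0, 0, 0], [0, 0, 0], [0, 0, 2]] with rank 1, so corank 2. A Groebner basis of the Jacobian ideal J(f) in C{u,v,w} is {u^3, u*v^2, 3*u^2 + v^3, w}; counting standard monomials gives mu = 7. Corank 2; j^3 = 3*u^3 is a perfect cube, so E-series; the 4-jet and mu = 7 give E_7.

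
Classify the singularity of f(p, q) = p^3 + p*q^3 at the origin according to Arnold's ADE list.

E_7

The Hessian of f at 0 has rank 0. Corank 2; j^3 = p^3 is a perfect cube, so E-series; the 4-jet and mu = 7 give E_7.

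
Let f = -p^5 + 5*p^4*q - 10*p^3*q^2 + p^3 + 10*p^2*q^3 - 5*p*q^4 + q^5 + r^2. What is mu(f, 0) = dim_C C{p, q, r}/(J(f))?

8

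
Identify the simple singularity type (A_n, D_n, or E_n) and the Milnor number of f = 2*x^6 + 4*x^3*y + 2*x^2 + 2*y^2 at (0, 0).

The Hessian of f at 0 has rank 2. Corank 0: nondegenerate Morse point, so A_1.

Type A_{1}, Milnor number mu = 1.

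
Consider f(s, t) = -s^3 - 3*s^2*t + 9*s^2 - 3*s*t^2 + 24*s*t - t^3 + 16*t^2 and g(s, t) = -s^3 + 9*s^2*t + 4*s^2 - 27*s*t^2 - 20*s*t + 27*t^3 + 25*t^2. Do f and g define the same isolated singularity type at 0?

Yes.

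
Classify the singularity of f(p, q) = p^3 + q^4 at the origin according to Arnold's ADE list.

E_6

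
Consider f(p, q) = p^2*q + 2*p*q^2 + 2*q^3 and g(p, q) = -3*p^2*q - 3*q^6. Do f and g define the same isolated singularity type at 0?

The Hessian of f at 0 has rank 0. Corank 2; j^3 = q*(p^2 + 2*p*q + 2*q^2) splits into three distinct lines over C (the quadratic factor has nonzero discriminant), so D_4. The Hessian of g at 0 has rank 0. Corank 2; j^3 = -3*p^2*q has shape L^2 M (L != M), so D-series; mu = 7 gives D_7. f is D_4 but g is D_7, hence not right-equivalent.

No.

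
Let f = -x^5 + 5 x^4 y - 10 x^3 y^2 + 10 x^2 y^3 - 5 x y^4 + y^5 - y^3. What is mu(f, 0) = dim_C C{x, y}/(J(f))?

8

The Hessian of f at 0 is [[0, 0], [0, 0]] with rank 0, so corank 2. A Groebner basis of the Jacobian ideal J(f) in C{x,y} is {x^4 - 4*x^3*y, y^2}; counting standard monomials gives mu = 8. Corank 2; j^3 = -y^3 is a perfect cube, so E-series; the 5-jet and mu = 8 give E_8.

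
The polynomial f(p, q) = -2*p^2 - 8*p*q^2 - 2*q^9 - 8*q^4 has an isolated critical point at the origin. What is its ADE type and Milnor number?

The Hessian of f at 0 has rank 1. Corank 1: A-series; mu = 8 gives A_8.

Type A8, Milnor number mu = 8.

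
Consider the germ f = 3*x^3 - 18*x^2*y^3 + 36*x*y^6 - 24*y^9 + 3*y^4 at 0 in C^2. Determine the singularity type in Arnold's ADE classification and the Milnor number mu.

Type E6, Milnor number mu = 6.

The Hessian of f at 0 has rank 0. Corank 2; j^3 = 3*x^3 is a perfect cube, so E-series; the 4-jet and mu = 6 give E_6.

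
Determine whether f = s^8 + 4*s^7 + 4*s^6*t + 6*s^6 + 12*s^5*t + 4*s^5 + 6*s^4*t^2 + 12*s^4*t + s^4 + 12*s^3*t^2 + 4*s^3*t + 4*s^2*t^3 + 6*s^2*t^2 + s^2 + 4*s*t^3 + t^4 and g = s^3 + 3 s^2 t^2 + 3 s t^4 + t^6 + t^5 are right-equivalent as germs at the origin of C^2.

No.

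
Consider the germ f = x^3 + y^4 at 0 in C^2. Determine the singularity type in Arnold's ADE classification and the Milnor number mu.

The Hessian of f at 0 has rank 0. Corank 2; j^3 = x^3 is a perfect cube, so E-series; the 4-jet and mu = 6 give E_6.

Type E_{6}, Milnor number mu = 6.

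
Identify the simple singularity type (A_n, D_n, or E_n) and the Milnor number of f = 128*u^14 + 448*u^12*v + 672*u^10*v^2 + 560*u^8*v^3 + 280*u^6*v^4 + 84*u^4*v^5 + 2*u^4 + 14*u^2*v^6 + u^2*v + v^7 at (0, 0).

The Hessian of f at 0 is [[0, 0], [0, 0]] with rank 0, so corank 2. A Groebner basis of the Jacobian ideal J(f) in C{u,v} is {u^2/7 + v^6, u^3, u*v}; counting standard monomials gives mu = 8. Corank 2; j^3 = u^2*v has shape L^2 M (L != M), so D-series; mu = 8 gives D_8.

Type D8, Milnor number mu = 8.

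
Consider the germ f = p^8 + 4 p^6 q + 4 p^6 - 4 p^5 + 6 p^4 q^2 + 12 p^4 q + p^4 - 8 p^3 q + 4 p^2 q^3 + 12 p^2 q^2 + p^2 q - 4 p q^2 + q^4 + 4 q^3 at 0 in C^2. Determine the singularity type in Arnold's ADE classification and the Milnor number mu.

The Hessian of f at 0 is [[0, 0], [0, 0]] with rank 0, so corank 2. A Groebner basis of the Jacobian ideal J(f) in C{p,q} is {p*q^2 - p*q/4 + q^2/2, -p*q/8 + q^3 + q^2/4, p^2 - 7*p*q/2 + 3*q^2}; counting standard monomials gives mu = 5. Corank 2; j^3 = q*(p - 2*q)^2 has shape L^2 M (L != M), so D-series; mu = 5 gives D_5.

Type D_5, Milnor number mu = 5.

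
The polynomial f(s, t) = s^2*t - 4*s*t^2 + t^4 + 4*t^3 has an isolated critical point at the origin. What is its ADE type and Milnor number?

Type D5, Milnor number mu = 5.

The Hessian of f at 0 has rank 0. Corank 2; j^3 = t*(s - 2*t)^2 has shape L^2 M (L != M), so D-series; mu = 5 gives D_5.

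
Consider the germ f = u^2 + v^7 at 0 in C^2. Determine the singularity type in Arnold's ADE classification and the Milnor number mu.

Type A_6, Milnor number mu = 6.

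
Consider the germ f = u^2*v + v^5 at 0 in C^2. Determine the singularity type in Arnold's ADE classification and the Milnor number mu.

The Hessian of f at 0 has rank 0. Corank 2; j^3 = u^2*v has shape L^2 M (L != M), so D-series; mu = 6 gives D_6.

Type D6, Milnor number mu = 6.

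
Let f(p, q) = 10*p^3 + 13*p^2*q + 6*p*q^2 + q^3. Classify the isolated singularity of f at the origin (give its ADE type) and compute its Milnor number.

The Hessian of f at 0 has rank 0. Corank 2; j^3 = (2*p + q)*(5*p^2 + 4*p*q + q^2) splits into three distinct lines over C (the quadratic factor has nonzero discriminant), so D_4.

Type D_{4}, Milnor number mu = 4.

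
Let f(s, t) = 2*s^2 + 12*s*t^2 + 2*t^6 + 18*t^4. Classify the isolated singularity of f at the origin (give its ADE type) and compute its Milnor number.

The Hessian of f at 0 has rank 1. Corank 1: A-series; mu = 5 gives A_5.

Type A_{5}, Milnor number mu = 5.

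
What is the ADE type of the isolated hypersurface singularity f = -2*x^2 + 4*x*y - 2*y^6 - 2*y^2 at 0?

The Hessian of f at 0 has rank 1. Corank 1: A-series; mu = 5 gives A_5.

A_5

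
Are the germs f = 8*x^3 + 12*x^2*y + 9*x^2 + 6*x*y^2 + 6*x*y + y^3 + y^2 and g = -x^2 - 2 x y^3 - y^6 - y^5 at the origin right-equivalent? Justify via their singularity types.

No.

The Hessian of f at 0 has rank 1. Corank 1: A-series; mu = 2 gives A_2. The Hessian of g at 0 has rank 1. Corank 1: A-series; mu = 4 gives A_4. f is A_2 but g is A_4, hence not right-equivalent.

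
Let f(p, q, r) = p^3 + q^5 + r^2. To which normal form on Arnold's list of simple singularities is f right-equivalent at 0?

The Hessian of f at 0 is [[0, 0, 0], [0, 0, 0], [0, 0, 2]] with rank 1, so corank 2. A Groebner basis of the Jacobian ideal J(f) in C{p,q,r} is {q^4, p^2, r}; counting standard monomials gives mu = 8. Corank 2; j^3 = p^3 is a perfect cube, so E-series; the 5-jet and mu = 8 give E_8.

E_8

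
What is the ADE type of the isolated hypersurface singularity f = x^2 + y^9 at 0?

A8

The Hessian of f at 0 is [[2, 0], [0, 0]] with rank 1, so corank 1. A Groebner basis of the Jacobian ideal J(f) in C{x,y} is {y^8, x}; counting standard monomials gives mu = 8. Corank 1: A-series; mu = 8 gives A_8.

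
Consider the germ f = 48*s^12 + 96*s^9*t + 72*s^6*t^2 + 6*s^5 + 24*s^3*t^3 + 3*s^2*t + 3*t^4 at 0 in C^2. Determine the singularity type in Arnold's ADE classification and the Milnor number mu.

Type D_{5}, Milnor number mu = 5.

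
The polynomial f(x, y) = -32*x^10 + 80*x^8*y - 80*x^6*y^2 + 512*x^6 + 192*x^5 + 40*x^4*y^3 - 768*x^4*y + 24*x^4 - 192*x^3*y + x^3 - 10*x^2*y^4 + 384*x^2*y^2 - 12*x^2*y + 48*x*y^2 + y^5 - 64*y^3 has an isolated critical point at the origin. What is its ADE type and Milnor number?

Type E_{8}, Milnor number mu = 8.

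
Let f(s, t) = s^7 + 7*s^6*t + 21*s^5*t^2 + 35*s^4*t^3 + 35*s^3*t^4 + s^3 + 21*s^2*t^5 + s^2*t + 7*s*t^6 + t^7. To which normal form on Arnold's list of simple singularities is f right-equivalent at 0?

D8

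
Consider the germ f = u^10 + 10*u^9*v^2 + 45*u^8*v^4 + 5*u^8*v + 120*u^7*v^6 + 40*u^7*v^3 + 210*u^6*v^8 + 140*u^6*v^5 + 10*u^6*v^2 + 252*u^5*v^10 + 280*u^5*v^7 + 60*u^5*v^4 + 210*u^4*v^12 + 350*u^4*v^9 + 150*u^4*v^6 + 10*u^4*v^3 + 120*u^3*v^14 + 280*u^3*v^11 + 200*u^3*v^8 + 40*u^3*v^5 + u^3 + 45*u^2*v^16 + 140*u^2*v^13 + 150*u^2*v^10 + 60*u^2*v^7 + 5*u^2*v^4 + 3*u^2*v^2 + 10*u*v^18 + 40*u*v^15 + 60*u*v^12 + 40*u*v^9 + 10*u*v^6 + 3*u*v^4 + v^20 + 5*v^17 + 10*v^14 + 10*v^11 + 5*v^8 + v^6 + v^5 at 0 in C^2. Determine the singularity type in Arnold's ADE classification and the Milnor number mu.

The Hessian of f at 0 has rank 0. Corank 2; j^3 = u^3 is a perfect cube, so E-series; the 5-jet and mu = 8 give E_8.

Type E_8, Milnor number mu = 8.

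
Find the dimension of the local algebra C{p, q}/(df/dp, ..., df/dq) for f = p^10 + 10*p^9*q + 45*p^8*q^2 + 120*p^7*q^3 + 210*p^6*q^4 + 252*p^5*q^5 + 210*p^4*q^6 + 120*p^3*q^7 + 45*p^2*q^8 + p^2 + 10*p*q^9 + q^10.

9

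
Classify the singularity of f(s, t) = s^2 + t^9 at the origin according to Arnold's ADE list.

The Hessian of f at 0 is [[2, 0], [0, 0]] with rank 1, so corank 1. A Groebner basis of the Jacobian ideal J(f) in C{s,t} is {t^8, s}; counting standard monomials gives mu = 8. Corank 1: A-series; mu = 8 gives A_8.

A8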